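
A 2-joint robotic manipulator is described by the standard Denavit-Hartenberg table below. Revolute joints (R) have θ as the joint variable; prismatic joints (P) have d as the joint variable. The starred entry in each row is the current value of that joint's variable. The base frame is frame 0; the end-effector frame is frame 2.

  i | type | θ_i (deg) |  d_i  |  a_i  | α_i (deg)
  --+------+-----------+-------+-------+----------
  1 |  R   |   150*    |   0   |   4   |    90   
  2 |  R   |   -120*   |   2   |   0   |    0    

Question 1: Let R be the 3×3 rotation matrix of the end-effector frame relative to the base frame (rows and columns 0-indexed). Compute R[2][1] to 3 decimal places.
-0.500

End-effector y-axis (col 1 of R) = (-0.7500,0.4330,-0.5000)
R[2][1] = -0.5000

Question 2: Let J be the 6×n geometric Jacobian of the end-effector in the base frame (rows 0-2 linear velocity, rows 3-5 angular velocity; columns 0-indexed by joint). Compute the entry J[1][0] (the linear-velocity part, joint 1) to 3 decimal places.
axis z_0 = ẑ; lever o_n−o_0 = (-2.4641,3.7321,0.0000)
cross product → J_v[:, 0] = (-3.7321,-2.4641,0.0000)
J_ω[:, 0] = z_0
entry J[1][0] = -2.4641

-2.464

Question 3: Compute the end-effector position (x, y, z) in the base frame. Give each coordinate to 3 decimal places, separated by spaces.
after link 1: o_1 = (-3.4641, 2.0000, 0.0000)
after link 2: o_2 = (-2.4641, 3.7321, 0.0000)

-2.464 3.732 0.000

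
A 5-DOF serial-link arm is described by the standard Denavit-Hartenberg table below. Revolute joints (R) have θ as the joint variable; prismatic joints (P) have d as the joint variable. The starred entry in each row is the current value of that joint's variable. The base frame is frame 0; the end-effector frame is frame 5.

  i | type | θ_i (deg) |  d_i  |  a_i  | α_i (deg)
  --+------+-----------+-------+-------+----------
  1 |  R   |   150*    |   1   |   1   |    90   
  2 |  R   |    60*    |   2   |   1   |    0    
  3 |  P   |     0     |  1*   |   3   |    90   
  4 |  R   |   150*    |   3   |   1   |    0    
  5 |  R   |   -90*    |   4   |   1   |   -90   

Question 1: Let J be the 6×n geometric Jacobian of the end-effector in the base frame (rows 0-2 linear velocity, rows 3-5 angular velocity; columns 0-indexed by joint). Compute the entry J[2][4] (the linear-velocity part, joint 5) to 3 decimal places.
-0.750

axis z_4 = (-0.7500,0.4330,-0.5000); lever o_n−o_4 = (-2.7835,2.6071,-1.5670)
cross product → J_v[:, 4] = (0.6250,0.2165,-0.7500)
J_ω[:, 4] = z_4
entry J[2][4] = -0.7500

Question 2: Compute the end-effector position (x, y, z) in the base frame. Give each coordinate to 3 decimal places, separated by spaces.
-5.507 8.221 0.647

after link 1: o_1 = (-0.8660, 0.5000, 1.0000)
after link 2: o_2 = (-0.2990, 2.4821, 1.8660)
after link 3: o_3 = (-1.0981, 4.0981, 4.4641)
after link 4: o_4 = (-2.7231, 5.6136, 2.2141)
after link 5: o_5 = (-5.5066, 8.2207, 0.6471)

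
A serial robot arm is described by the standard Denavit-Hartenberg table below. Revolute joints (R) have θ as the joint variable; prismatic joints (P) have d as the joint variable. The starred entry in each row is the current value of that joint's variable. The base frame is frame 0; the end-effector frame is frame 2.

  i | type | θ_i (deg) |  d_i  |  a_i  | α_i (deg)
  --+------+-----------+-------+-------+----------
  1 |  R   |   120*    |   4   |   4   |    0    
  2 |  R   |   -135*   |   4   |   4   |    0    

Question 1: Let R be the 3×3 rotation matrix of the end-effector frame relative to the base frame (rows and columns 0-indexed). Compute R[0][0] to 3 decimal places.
0.966

End-effector x-axis (col 0 of R) = (0.9659,-0.2588,0.0000)
R[0][0] = 0.9659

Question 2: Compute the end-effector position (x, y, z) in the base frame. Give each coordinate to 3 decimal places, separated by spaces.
1.864 2.429 8.000

after link 1: o_1 = (-2.0000, 3.4641, 4.0000)
after link 2: o_2 = (1.8637, 2.4288, 8.0000)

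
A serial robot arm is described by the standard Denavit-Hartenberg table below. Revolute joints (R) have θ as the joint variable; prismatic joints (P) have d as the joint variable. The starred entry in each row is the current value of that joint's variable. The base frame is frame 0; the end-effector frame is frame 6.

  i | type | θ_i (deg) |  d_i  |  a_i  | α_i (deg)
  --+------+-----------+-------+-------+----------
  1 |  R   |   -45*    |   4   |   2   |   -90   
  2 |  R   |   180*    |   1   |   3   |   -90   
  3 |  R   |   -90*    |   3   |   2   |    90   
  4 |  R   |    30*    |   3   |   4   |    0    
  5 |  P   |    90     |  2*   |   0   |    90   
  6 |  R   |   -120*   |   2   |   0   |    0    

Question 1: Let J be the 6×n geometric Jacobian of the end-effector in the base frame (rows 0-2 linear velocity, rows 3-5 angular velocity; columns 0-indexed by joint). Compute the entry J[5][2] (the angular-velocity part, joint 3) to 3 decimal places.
1.000

axis z_2 = (-0.0000,0.0000,1.0000); lever o_n−o_2 = (8.6240,1.5529,6.0000)
cross product → J_v[:, 2] = (-1.5529,8.6240,-0.0000)
J_ω[:, 2] = z_2
entry J[5][2] = 1.0000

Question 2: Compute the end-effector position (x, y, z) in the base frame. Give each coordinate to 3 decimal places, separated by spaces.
8.624 2.967 10.000

after link 1: o_1 = (1.4142, -1.4142, 4.0000)
after link 2: o_2 = (-0.0000, 1.4142, 4.0000)
after link 3: o_3 = (1.4142, 2.8284, 7.0000)
after link 4: o_4 = (5.9850, 3.1566, 9.0000)
after link 5: o_5 = (7.3992, 1.7424, 9.0000)
after link 6: o_6 = (8.6240, 2.9671, 10.0000)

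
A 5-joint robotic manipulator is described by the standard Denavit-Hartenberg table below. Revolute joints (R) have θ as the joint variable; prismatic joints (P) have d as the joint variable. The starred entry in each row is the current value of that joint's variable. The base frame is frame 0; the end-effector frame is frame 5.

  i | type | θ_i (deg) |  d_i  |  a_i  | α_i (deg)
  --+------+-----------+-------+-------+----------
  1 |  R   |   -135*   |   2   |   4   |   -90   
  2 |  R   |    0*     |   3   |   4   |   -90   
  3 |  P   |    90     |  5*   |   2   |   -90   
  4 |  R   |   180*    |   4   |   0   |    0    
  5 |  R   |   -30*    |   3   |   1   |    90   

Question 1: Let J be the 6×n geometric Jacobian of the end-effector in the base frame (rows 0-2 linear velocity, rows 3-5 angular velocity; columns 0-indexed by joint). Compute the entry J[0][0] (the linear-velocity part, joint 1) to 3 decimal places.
2.027

axis z_0 = ẑ; lever o_n−o_0 = (0.6124,-2.0266,-2.5000)
cross product → J_v[:, 0] = (2.0266,0.6124,-0.0000)
J_ω[:, 0] = z_0
entry J[0][0] = 2.0266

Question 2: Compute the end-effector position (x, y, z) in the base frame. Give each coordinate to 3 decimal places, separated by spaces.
after link 1: o_1 = (-2.8284, -2.8284, 2.0000)
after link 2: o_2 = (-3.5355, -7.7782, 2.0000)
after link 3: o_3 = (-4.9497, -6.3640, -3.0000)
after link 4: o_4 = (-2.1213, -3.5355, -3.0000)
after link 5: o_5 = (0.6124, -2.0266, -2.5000)

0.612 -2.027 -2.500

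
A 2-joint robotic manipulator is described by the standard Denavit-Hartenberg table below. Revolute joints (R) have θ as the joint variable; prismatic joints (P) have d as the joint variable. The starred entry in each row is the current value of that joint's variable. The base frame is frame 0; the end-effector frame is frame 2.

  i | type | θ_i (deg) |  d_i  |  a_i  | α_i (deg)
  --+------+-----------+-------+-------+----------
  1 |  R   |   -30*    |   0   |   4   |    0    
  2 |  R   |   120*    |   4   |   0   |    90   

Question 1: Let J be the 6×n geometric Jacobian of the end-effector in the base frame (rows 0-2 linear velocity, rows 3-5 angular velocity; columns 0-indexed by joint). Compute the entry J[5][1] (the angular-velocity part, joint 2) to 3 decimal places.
1.000

axis z_1 = (0.0000,0.0000,1.0000); lever o_n−o_1 = (0.0000,0.0000,4.0000)
cross product → J_v[:, 1] = (0.0000,0.0000,0.0000)
J_ω[:, 1] = z_1
entry J[5][1] = 1.0000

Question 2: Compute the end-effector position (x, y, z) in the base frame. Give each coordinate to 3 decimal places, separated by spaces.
3.464 -2.000 4.000

after link 1: o_1 = (3.4641, -2.0000, 0.0000)
after link 2: o_2 = (3.4641, -2.0000, 4.0000)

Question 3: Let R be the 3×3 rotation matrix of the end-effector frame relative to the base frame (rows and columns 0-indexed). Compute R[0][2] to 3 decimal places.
End-effector z-axis (col 2 of R) = (1.0000,-0.0000,0.0000)
R[0][2] = 1.0000

1.000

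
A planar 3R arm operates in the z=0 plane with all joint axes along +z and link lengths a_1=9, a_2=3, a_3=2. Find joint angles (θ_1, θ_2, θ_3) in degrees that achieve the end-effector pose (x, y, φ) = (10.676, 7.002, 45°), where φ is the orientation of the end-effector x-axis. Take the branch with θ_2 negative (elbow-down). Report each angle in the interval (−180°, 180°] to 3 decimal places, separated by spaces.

wrist centre = target − a_3·(cos φ, sin φ) = (9.2618, 5.5878)
cos θ_2 = (117.0040−9²−3²)/(2·9·3) = 0.5001; θ_2 = -59.9950° (elbow-down)
β = atan2(5.5878,9.2618) = 31.1033°; ψ = atan2(-2.5979,10.5002) = -13.8969°
θ_1 = β − ψ = 45.0002°
θ_3 = φ − θ_1 − θ_2 = 59.9948° (wrapped to (-180°,180°])

45.000 -59.995 59.995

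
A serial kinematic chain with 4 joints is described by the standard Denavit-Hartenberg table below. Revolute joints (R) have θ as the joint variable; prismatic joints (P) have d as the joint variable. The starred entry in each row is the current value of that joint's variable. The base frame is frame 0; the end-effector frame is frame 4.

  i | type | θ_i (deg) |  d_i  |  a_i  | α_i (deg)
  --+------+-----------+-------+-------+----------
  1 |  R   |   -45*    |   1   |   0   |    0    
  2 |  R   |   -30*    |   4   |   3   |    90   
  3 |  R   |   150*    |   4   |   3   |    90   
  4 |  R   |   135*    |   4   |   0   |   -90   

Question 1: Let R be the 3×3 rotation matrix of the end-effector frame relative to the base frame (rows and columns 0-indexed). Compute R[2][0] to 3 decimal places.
-0.354

End-effector x-axis (col 0 of R) = (-0.5245,-0.7745,-0.3536)
R[2][0] = -0.3536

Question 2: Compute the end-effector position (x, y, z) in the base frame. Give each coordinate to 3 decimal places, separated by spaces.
after link 1: o_1 = (0.0000, 0.0000, 1.0000)
after link 2: o_2 = (0.7765, -2.8978, 5.0000)
after link 3: o_3 = (-3.7597, -1.4235, 6.5000)
after link 4: o_4 = (-3.2420, -3.3554, 9.9641)

-3.242 -3.355 9.964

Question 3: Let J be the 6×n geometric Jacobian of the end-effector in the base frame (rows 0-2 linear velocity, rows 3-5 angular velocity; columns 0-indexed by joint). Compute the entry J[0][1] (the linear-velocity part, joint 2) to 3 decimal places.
axis z_1 = (0.0000,0.0000,1.0000); lever o_n−o_1 = (-3.2420,-3.3554,8.9641)
cross product → J_v[:, 1] = (3.3554,-3.2420,0.0000)
J_ω[:, 1] = z_1
entry J[0][1] = 3.3554

3.355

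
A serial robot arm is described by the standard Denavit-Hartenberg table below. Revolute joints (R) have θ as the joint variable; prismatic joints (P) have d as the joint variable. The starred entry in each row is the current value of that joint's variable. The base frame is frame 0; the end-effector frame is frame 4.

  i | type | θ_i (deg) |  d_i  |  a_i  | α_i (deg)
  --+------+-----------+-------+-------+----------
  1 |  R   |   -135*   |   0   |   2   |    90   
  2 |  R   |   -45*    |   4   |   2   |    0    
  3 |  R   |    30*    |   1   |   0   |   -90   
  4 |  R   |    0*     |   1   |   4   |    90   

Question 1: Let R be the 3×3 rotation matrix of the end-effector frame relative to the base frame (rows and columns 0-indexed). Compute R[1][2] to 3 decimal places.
0.707

End-effector z-axis (col 2 of R) = (-0.7071,0.7071,0.0000)
R[1][2] = 0.7071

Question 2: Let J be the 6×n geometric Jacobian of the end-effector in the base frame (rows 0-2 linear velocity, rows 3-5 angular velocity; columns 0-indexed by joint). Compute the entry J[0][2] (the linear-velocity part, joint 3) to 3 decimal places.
-0.049

axis z_2 = (-0.7071,0.7071,0.0000); lever o_n−o_2 = (-3.6222,-2.2080,-0.0694)
cross product → J_v[:, 2] = (-0.0490,-0.0490,4.1225)
J_ω[:, 2] = z_2
entry J[0][2] = -0.0490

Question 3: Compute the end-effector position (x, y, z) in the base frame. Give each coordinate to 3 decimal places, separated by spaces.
-8.865 -1.794 -1.484

after link 1: o_1 = (-1.4142, -1.4142, 0.0000)
after link 2: o_2 = (-5.2426, 0.4142, -1.4142)
after link 3: o_3 = (-5.9497, 1.1213, -1.4142)
after link 4: o_4 = (-8.8648, -1.7937, -1.4836)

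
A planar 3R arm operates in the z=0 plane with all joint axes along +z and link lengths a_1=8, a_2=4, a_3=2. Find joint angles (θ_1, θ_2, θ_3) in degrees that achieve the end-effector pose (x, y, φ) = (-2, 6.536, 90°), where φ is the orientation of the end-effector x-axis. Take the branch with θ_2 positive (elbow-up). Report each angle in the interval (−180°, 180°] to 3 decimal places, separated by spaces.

89.999 149.998 -149.997

wrist centre = target − a_3·(cos φ, sin φ) = (-2.0000, 4.5360)
cos θ_2 = (24.5753−8²−4²)/(2·8·4) = -0.8660; θ_2 = 149.9983° (elbow-up)
β = atan2(4.5360,-2.0000) = 113.7935°; ψ = atan2(2.0001,4.5360) = 23.7948°
θ_1 = β − ψ = 89.9987°
θ_3 = φ − θ_1 − θ_2 = -149.9971° (wrapped to (-180°,180°])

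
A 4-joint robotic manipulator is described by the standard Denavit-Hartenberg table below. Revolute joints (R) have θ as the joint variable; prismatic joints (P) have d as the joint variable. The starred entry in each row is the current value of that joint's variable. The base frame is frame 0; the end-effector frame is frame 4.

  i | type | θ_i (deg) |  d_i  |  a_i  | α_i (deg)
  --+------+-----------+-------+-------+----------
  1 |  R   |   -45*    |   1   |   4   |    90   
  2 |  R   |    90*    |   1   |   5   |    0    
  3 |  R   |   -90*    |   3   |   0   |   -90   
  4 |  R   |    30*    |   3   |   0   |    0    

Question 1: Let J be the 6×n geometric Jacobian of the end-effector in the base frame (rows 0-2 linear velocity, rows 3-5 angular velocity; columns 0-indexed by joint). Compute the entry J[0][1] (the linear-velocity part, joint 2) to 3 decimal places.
axis z_1 = (-0.7071,-0.7071,0.0000); lever o_n−o_1 = (-2.8284,-2.8284,8.0000)
cross product → J_v[:, 1] = (-5.6569,5.6569,0.0000)
J_ω[:, 1] = z_1
entry J[0][1] = -5.6569

-5.657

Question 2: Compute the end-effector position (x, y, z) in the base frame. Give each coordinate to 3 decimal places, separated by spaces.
0.000 -5.657 9.000

after link 1: o_1 = (2.8284, -2.8284, 1.0000)
after link 2: o_2 = (2.1213, -3.5355, 6.0000)
after link 3: o_3 = (0.0000, -5.6569, 6.0000)
after link 4: o_4 = (0.0000, -5.6569, 9.0000)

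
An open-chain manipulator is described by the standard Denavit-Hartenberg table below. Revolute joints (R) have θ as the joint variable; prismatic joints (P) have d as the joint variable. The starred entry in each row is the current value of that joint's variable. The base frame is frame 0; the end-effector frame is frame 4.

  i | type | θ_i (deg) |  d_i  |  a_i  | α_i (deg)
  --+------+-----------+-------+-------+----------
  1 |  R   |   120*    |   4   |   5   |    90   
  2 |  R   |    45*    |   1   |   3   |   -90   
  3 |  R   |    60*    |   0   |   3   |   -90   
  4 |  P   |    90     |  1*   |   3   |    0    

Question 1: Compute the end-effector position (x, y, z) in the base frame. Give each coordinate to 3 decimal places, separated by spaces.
after link 1: o_1 = (-2.5000, 4.3301, 4.0000)
after link 2: o_2 = (-2.6946, 6.6672, 6.1213)
after link 3: o_3 = (-5.4750, 6.2868, 7.1820)
after link 4: o_4 = (-6.6625, 7.3436, 4.4483)

-6.662 7.344 4.448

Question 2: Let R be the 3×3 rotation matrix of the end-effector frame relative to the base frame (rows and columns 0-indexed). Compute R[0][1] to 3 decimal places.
End-effector y-axis (col 1 of R) = (0.9268,0.1268,-0.3536)
R[0][1] = 0.9268

0.927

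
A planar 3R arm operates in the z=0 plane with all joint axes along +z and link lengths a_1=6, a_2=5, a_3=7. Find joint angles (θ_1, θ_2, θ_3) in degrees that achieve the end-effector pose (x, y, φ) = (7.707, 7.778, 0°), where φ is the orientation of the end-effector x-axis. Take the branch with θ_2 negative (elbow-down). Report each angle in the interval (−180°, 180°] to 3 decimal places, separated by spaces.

124.613 -90.003 -34.610

wrist centre = target − a_3·(cos φ, sin φ) = (0.7070, 7.7780)
cos θ_2 = (60.9971−6²−5²)/(2·6·5) = -0.0000; θ_2 = -90.0027° (elbow-down)
β = atan2(7.7780,0.7070) = 84.8062°; ψ = atan2(-5.0000,5.9998) = -39.8067°
θ_1 = β − ψ = 124.6129°
θ_3 = φ − θ_1 − θ_2 = -34.6102° (wrapped to (-180°,180°])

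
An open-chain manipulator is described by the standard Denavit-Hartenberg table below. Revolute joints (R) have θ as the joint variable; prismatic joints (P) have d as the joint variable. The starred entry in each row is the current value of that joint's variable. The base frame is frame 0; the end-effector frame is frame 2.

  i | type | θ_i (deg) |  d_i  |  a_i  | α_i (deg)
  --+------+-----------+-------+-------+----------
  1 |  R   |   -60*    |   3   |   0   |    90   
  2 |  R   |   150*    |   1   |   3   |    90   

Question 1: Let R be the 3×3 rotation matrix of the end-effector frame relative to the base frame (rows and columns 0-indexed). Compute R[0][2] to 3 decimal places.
End-effector z-axis (col 2 of R) = (0.2500,-0.4330,0.8660)
R[0][2] = 0.2500

0.250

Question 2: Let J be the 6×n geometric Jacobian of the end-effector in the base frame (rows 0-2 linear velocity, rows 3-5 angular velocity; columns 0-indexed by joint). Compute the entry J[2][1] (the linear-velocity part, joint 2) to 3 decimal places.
-2.598

axis z_1 = (-0.8660,-0.5000,0.0000); lever o_n−o_1 = (-2.1651,1.7500,1.5000)
cross product → J_v[:, 1] = (-0.7500,1.2990,-2.5981)
J_ω[:, 1] = z_1
entry J[2][1] = -2.5981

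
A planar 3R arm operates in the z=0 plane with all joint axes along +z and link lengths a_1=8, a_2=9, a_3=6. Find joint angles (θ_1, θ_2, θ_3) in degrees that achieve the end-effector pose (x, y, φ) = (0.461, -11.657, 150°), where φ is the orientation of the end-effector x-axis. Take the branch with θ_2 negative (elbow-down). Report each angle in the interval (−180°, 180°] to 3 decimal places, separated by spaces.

-45.001 -44.996 -120.003

wrist centre = target − a_3·(cos φ, sin φ) = (5.6572, -14.6570)
cos θ_2 = (246.8310−8²−9²)/(2·8·9) = 0.7072; θ_2 = -44.9957° (elbow-down)
β = atan2(-14.6570,5.6572) = -68.8949°; ψ = atan2(-6.3635,14.3644) = -23.8935°
θ_1 = β − ψ = -45.0015°
θ_3 = φ − θ_1 − θ_2 = -120.0028° (wrapped to (-180°,180°])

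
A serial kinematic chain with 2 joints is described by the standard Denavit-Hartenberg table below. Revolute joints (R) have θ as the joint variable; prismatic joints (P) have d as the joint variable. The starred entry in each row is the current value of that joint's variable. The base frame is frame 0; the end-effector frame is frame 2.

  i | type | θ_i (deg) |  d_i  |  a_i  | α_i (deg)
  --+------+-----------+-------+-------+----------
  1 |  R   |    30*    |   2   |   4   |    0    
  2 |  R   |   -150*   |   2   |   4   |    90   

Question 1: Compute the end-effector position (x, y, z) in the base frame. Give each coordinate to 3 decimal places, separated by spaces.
1.464 -1.464 4.000

after link 1: o_1 = (3.4641, 2.0000, 2.0000)
after link 2: o_2 = (1.4641, -1.4641, 4.0000)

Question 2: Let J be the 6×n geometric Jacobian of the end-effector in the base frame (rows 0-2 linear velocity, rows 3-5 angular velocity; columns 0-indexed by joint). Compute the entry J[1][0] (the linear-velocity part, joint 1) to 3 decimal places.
1.464

axis z_0 = ẑ; lever o_n−o_0 = (1.4641,-1.4641,4.0000)
cross product → J_v[:, 0] = (1.4641,1.4641,-0.0000)
J_ω[:, 0] = z_0
entry J[1][0] = 1.4641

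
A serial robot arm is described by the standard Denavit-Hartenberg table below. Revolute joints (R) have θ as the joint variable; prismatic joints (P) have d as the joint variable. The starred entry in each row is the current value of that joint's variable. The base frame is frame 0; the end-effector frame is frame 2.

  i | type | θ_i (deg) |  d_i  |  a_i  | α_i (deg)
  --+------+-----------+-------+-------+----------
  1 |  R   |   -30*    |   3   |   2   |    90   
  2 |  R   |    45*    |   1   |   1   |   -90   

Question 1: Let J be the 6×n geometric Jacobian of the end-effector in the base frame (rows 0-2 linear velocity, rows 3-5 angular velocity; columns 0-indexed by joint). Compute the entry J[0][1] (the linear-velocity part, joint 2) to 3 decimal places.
-0.612

axis z_1 = (-0.5000,-0.8660,0.0000); lever o_n−o_1 = (0.1124,-1.2196,0.7071)
cross product → J_v[:, 1] = (-0.6124,0.3536,0.7071)
J_ω[:, 1] = z_1
entry J[0][1] = -0.6124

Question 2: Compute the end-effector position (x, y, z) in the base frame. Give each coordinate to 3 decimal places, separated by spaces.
after link 1: o_1 = (1.7321, -1.0000, 3.0000)
after link 2: o_2 = (1.8444, -2.2196, 3.7071)

1.844 -2.220 3.707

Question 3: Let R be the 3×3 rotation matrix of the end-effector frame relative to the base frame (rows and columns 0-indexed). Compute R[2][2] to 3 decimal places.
End-effector z-axis (col 2 of R) = (-0.6124,0.3536,0.7071)
R[2][2] = 0.7071

0.707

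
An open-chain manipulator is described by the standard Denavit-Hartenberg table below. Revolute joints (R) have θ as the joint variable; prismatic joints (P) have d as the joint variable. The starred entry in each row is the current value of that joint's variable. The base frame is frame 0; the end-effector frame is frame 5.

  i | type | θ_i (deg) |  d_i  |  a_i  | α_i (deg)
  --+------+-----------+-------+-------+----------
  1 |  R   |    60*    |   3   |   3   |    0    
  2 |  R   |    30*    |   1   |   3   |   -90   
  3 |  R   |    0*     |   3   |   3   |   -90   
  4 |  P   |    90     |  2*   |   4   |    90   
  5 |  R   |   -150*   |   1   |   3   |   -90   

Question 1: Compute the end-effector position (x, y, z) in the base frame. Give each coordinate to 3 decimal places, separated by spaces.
-0.098 9.598 3.500

after link 1: o_1 = (1.5000, 2.5981, 3.0000)
after link 2: o_2 = (1.5000, 5.5981, 4.0000)
after link 3: o_3 = (-1.5000, 8.5981, 4.0000)
after link 4: o_4 = (2.5000, 8.5981, 2.0000)
after link 5: o_5 = (-0.0981, 9.5981, 3.5000)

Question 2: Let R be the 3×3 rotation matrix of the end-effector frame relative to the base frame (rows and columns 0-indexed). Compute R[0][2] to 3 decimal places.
0.500

End-effector z-axis (col 2 of R) = (0.5000,0.0000,0.8660)
R[0][2] = 0.5000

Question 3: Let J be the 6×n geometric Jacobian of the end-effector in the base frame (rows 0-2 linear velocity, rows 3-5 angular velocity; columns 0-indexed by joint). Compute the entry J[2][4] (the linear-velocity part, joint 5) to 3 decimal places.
axis z_4 = (0.0000,1.0000,-0.0000); lever o_n−o_4 = (-2.5981,1.0000,1.5000)
cross product → J_v[:, 4] = (1.5000,-0.0000,2.5981)
J_ω[:, 4] = z_4
entry J[2][4] = 2.5981

2.598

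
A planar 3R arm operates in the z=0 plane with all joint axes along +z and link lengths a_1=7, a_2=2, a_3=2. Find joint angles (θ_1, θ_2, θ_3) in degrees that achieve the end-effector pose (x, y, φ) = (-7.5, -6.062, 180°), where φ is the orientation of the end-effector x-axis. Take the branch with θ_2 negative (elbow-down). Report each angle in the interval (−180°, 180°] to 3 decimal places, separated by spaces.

-120.000 -60.005 0.005

wrist centre = target − a_3·(cos φ, sin φ) = (-5.5000, -6.0620)
cos θ_2 = (66.9978−7²−2²)/(2·7·2) = 0.4999; θ_2 = -60.0051° (elbow-down)
β = atan2(-6.0620,-5.5000) = -132.2172°; ψ = atan2(-1.7321,7.9998) = -12.2172°
θ_1 = β − ψ = -120.0000°
θ_3 = φ − θ_1 − θ_2 = 0.0051° (wrapped to (-180°,180°])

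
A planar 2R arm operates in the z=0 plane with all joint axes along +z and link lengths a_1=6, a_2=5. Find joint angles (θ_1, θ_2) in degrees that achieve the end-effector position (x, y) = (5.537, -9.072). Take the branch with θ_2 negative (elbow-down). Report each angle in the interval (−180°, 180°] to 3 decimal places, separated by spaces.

-44.996 -30.004

cos θ_2 = (112.9596−6²−5²)/(2·6·5) = 0.8660; θ_2 = -30.0038° (elbow-down)
β = atan2(-9.0720,5.5370) = -58.6026°; ψ = atan2(-2.5003,10.3300) = -13.6063°
θ_1 = β − ψ = -44.9963°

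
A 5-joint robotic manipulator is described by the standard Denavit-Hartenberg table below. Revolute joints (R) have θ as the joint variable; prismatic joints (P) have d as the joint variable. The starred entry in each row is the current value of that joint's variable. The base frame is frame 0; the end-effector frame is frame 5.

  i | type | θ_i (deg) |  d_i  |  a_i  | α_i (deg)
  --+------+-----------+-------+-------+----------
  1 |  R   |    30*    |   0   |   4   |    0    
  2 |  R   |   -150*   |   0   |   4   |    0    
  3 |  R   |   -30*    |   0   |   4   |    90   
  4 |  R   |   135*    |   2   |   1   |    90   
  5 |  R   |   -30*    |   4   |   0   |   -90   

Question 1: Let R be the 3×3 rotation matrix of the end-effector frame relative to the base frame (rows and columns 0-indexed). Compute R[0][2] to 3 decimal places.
-0.127

End-effector z-axis (col 2 of R) = (-0.1268,0.9268,0.3536)
R[0][2] = -0.1268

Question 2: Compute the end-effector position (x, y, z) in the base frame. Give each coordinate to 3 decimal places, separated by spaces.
-4.837 -2.793 3.536

after link 1: o_1 = (3.4641, 2.0000, 0.0000)
after link 2: o_2 = (1.4641, -1.4641, 0.0000)
after link 3: o_3 = (-2.0000, -3.4641, 0.0000)
after link 4: o_4 = (-2.3876, -1.3785, 0.7071)
after link 5: o_5 = (-4.8371, -2.7927, 3.5355)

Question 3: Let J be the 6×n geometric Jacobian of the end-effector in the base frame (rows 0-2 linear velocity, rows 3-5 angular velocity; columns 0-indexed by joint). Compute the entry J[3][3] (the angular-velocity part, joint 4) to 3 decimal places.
-0.500

axis z_3 = (-0.5000,0.8660,0.0000); lever o_n−o_3 = (-2.8371,0.6714,3.5355)
cross product → J_v[:, 3] = (3.0619,1.7678,2.1213)
J_ω[:, 3] = z_3
entry J[3][3] = -0.5000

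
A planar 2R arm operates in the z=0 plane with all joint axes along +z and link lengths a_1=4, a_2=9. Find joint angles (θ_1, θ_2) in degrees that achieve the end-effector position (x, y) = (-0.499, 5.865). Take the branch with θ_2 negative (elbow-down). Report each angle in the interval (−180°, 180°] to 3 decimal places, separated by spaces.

-135.003 -149.998

cos θ_2 = (34.6472−4²−9²)/(2·4·9) = -0.8660; θ_2 = -149.9983° (elbow-down)
β = atan2(5.8650,-0.4990) = 94.8631°; ψ = atan2(-4.5002,-3.7941) = -130.1339°
θ_1 = β − ψ = 224.9970°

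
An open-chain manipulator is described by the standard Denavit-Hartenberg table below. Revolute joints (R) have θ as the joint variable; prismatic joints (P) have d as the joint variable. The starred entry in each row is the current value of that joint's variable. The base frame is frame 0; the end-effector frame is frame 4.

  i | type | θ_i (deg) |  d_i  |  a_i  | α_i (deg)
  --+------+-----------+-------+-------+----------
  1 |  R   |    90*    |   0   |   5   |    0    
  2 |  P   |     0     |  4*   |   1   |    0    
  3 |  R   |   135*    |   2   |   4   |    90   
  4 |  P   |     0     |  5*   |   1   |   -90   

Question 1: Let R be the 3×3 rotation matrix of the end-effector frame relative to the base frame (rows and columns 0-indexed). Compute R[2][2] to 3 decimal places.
End-effector z-axis (col 2 of R) = (0.0000,0.0000,1.0000)
R[2][2] = 1.0000

1.000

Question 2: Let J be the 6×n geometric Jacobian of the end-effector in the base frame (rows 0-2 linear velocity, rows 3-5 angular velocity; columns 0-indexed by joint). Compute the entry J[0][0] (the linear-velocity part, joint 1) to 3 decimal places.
axis z_0 = ẑ; lever o_n−o_0 = (-7.0711,6.0000,6.0000)
cross product → J_v[:, 0] = (-6.0000,-7.0711,0.0000)
J_ω[:, 0] = z_0
entry J[0][0] = -6.0000

-6.000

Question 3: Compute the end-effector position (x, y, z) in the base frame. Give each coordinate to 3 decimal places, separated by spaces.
after link 1: o_1 = (0.0000, 5.0000, 0.0000)
after link 2: o_2 = (0.0000, 6.0000, 4.0000)
after link 3: o_3 = (-2.8284, 3.1716, 6.0000)
after link 4: o_4 = (-7.0711, 6.0000, 6.0000)

-7.071 6.000 6.000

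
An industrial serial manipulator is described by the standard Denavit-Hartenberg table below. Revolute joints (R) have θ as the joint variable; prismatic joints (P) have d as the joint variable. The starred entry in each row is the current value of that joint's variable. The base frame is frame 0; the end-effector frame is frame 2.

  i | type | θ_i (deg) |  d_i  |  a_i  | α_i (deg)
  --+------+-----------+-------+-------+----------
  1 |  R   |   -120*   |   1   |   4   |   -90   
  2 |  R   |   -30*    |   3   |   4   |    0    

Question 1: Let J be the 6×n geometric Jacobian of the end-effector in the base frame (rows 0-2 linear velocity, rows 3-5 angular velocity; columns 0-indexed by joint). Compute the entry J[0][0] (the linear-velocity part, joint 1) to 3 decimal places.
axis z_0 = ẑ; lever o_n−o_0 = (-1.1340,-7.9641,3.0000)
cross product → J_v[:, 0] = (7.9641,-1.1340,0.0000)
J_ω[:, 0] = z_0
entry J[0][0] = 7.9641

7.964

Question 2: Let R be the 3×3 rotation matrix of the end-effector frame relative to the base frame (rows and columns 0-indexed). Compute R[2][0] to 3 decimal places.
0.500

End-effector x-axis (col 0 of R) = (-0.4330,-0.7500,0.5000)
R[2][0] = 0.5000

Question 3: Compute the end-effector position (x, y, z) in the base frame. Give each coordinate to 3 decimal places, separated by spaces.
-1.134 -7.964 3.000

after link 1: o_1 = (-2.0000, -3.4641, 1.0000)
after link 2: o_2 = (-1.1340, -7.9641, 3.0000)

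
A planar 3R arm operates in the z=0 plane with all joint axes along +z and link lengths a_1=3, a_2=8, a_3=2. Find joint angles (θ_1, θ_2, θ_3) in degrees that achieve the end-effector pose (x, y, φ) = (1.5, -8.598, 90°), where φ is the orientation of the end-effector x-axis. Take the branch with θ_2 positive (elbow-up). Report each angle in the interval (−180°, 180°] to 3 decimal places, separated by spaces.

-103.891 30.004 163.887

wrist centre = target − a_3·(cos φ, sin φ) = (1.5000, -10.5980)
cos θ_2 = (114.5676−3²−8²)/(2·3·8) = 0.8660; θ_2 = 30.0039° (elbow-up)
β = atan2(-10.5980,1.5000) = -81.9441°; ψ = atan2(4.0005,9.9279) = 21.9470°
θ_1 = β − ψ = -103.8911°
θ_3 = φ − θ_1 − θ_2 = 163.8872° (wrapped to (-180°,180°])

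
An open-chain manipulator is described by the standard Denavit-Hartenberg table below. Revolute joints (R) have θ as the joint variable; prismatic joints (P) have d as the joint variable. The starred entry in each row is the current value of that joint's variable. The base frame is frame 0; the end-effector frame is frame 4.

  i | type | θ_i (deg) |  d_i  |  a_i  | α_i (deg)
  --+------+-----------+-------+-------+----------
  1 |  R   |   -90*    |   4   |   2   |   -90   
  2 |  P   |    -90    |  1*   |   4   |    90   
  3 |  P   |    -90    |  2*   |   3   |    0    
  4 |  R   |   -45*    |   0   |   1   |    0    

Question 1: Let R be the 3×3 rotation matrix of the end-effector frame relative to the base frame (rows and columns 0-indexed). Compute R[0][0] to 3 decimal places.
End-effector x-axis (col 0 of R) = (-0.7071,0.0000,-0.7071)
R[0][0] = -0.7071

-0.707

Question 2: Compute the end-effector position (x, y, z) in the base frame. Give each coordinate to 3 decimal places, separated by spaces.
-2.707 0.000 7.293

after link 1: o_1 = (0.0000, -2.0000, 4.0000)
after link 2: o_2 = (1.0000, -2.0000, 8.0000)
after link 3: o_3 = (-2.0000, -0.0000, 8.0000)
after link 4: o_4 = (-2.7071, 0.0000, 7.2929)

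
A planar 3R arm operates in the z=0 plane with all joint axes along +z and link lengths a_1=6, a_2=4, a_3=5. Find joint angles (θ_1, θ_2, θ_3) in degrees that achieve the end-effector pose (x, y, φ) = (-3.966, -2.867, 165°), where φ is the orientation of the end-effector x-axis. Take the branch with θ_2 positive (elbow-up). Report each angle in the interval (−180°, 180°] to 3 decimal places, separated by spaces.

-120.002 134.997 150.005

wrist centre = target − a_3·(cos φ, sin φ) = (0.8636, -4.1611)
cos θ_2 = (18.0606−6²−4²)/(2·6·4) = -0.7071; θ_2 = 134.9971° (elbow-up)
β = atan2(-4.1611,0.8636) = -78.2748°; ψ = atan2(2.8286,3.1717) = 41.7269°
θ_1 = β − ψ = -120.0017°
θ_3 = φ − θ_1 − θ_2 = 150.0046° (wrapped to (-180°,180°])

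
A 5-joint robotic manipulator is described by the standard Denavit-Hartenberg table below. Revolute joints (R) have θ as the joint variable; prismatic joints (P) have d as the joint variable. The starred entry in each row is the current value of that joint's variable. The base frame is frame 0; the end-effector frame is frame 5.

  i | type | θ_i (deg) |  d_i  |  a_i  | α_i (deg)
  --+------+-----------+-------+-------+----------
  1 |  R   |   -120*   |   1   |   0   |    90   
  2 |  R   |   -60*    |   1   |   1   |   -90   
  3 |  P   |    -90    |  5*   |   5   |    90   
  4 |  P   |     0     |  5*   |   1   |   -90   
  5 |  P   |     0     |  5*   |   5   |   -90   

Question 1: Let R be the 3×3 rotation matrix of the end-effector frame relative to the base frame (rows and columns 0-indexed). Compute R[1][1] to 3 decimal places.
End-effector y-axis (col 1 of R) = (0.4330,0.7500,-0.5000)
R[1][1] = 0.7500

0.750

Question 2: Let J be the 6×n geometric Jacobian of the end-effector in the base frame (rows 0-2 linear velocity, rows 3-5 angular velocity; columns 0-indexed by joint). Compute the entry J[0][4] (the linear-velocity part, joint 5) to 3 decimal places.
prismatic axis z_4 = (-0.4330,-0.7500,0.5000)
J_v[:, 4] = z_4; J_ω[:, 4] = (0,0,0)
entry J[0][4] = -0.4330

-0.433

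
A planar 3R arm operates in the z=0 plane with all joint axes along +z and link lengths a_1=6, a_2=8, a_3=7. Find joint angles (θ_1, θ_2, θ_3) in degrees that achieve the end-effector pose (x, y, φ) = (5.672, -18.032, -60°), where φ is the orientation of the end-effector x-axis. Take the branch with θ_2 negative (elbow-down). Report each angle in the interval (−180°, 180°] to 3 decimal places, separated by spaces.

wrist centre = target − a_3·(cos φ, sin φ) = (2.1720, -11.9698)
cos θ_2 = (147.9942−6²−8²)/(2·6·8) = 0.4999; θ_2 = -60.0040° (elbow-down)
β = atan2(-11.9698,2.1720) = -79.7152°; ψ = atan2(-6.9285,9.9995) = -34.7174°
θ_1 = β − ψ = -44.9979°
θ_3 = φ − θ_1 − θ_2 = 45.0018° (wrapped to (-180°,180°])

-44.998 -60.004 45.002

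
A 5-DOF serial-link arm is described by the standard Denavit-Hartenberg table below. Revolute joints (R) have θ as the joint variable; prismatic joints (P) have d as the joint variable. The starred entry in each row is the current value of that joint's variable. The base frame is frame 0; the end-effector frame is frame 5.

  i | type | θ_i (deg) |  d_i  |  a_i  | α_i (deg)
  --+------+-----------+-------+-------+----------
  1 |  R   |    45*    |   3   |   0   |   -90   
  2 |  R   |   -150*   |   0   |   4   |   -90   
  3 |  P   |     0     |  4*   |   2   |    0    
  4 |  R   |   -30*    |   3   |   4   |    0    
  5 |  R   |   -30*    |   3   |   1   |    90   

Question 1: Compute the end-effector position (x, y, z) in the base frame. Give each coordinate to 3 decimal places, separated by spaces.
after link 1: o_1 = (0.0000, 0.0000, 3.0000)
after link 2: o_2 = (-2.4495, -2.4495, 5.0000)
after link 3: o_3 = (-2.2600, -2.2600, 9.4641)
after link 4: o_4 = (-4.7349, -1.9065, 13.7942)
after link 5: o_5 = (-4.5928, -0.5396, 16.6423)

-4.593 -0.540 16.642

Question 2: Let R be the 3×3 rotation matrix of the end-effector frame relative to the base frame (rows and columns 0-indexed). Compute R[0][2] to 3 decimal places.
End-effector z-axis (col 2 of R) = (0.1768,0.8839,-0.4330)
R[0][2] = 0.1768

0.177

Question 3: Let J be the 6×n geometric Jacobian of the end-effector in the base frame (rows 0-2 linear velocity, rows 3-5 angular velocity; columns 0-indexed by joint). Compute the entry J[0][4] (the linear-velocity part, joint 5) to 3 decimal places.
-0.177

axis z_4 = (0.3536,0.3536,0.8660); lever o_n−o_4 = (0.1421,1.3668,2.8481)
cross product → J_v[:, 4] = (-0.1768,-0.8839,0.4330)
J_ω[:, 4] = z_4
entry J[0][4] = -0.1768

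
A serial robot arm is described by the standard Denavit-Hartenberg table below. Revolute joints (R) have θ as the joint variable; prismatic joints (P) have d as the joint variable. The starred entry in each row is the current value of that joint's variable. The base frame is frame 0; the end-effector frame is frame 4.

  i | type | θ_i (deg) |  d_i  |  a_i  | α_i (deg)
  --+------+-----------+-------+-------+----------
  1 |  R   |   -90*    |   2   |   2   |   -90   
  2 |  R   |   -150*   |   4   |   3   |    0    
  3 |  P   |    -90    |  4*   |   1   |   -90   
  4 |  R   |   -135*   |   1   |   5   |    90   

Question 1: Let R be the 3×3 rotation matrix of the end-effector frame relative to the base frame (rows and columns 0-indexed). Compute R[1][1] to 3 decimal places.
0.866

End-effector y-axis (col 1 of R) = (0.0000,0.8660,0.5000)
R[1][1] = 0.8660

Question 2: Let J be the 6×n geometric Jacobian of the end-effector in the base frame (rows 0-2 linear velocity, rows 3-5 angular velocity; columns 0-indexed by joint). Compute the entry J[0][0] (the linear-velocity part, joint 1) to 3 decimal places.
axis z_0 = ẑ; lever o_n−o_0 = (11.5355,0.1963,6.1958)
cross product → J_v[:, 0] = (-0.1963,11.5355,0.0000)
J_ω[:, 0] = z_0
entry J[0][0] = -0.1963

-0.196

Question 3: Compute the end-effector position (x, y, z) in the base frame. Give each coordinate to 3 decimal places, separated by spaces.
after link 1: o_1 = (0.0000, -2.0000, 2.0000)
after link 2: o_2 = (4.0000, 0.5981, 3.5000)
after link 3: o_3 = (8.0000, 1.0981, 2.6340)
after link 4: o_4 = (11.5355, 0.1963, 6.1958)

11.536 0.196 6.196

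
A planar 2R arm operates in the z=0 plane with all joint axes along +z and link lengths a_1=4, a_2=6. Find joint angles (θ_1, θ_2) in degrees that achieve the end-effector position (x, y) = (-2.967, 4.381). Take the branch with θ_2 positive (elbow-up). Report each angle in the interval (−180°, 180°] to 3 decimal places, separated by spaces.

cos θ_2 = (27.9963−4²−6²)/(2·4·6) = -0.5001; θ_2 = 120.0052° (elbow-up)
β = atan2(4.3810,-2.9670) = 124.1075°; ψ = atan2(5.1959,0.9995) = 79.1110°
θ_1 = β − ψ = 44.9965°

44.996 120.005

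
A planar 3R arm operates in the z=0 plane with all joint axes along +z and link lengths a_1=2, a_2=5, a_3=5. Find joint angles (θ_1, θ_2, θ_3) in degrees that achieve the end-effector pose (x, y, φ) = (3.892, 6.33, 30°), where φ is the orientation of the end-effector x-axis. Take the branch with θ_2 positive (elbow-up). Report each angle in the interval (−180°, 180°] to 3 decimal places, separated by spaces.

-16.935 134.988 -88.052

wrist centre = target − a_3·(cos φ, sin φ) = (-0.4381, 3.8300)
cos θ_2 = (14.8609−2²−5²)/(2·2·5) = -0.7070; θ_2 = 134.9879° (elbow-up)
β = atan2(3.8300,-0.4381) = 96.5259°; ψ = atan2(3.5363,-1.5348) = 113.4614°
θ_1 = β − ψ = -16.9355°
θ_3 = φ − θ_1 − θ_2 = -88.0524° (wrapped to (-180°,180°])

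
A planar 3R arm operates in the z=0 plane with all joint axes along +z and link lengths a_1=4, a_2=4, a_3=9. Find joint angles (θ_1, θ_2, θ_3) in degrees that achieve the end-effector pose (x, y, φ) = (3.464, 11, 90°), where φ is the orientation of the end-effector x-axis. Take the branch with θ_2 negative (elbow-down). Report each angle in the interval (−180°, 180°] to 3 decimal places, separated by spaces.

wrist centre = target − a_3·(cos φ, sin φ) = (3.4640, 2.0000)
cos θ_2 = (15.9993−4²−4²)/(2·4·4) = -0.5000; θ_2 = -120.0015° (elbow-down)
β = atan2(2.0000,3.4640) = 30.0007°; ψ = atan2(-3.4641,1.9999) = -60.0007°
θ_1 = β − ψ = 90.0015°
θ_3 = φ − θ_1 − θ_2 = 120.0000° (wrapped to (-180°,180°])

90.001 -120.001 120.000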